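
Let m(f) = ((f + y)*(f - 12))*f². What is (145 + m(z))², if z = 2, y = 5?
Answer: 18225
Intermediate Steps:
m(f) = f²*(-12 + f)*(5 + f) (m(f) = ((f + 5)*(f - 12))*f² = ((5 + f)*(-12 + f))*f² = ((-12 + f)*(5 + f))*f² = f²*(-12 + f)*(5 + f))
(145 + m(z))² = (145 + 2²*(-60 + 2² - 7*2))² = (145 + 4*(-60 + 4 - 14))² = (145 + 4*(-70))² = (145 - 280)² = (-135)² = 18225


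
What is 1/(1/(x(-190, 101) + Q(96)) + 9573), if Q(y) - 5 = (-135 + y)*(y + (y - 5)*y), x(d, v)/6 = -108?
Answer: 345091/3303556142 ≈ 0.00010446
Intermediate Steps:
x(d, v) = -648 (x(d, v) = 6*(-108) = -648)
Q(y) = 5 + (-135 + y)*(y + y*(-5 + y)) (Q(y) = 5 + (-135 + y)*(y + (y - 5)*y) = 5 + (-135 + y)*(y + (-5 + y)*y) = 5 + (-135 + y)*(y + y*(-5 + y)))
1/(1/(x(-190, 101) + Q(96)) + 9573) = 1/(1/(-648 + (5 + 96**3 - 139*96**2 + 540*96)) + 9573) = 1/(1/(-648 + (5 + 884736 - 139*9216 + 51840)) + 9573) = 1/(1/(-648 + (5 + 884736 - 1281024 + 51840)) + 9573) = 1/(1/(-648 - 344443) + 9573) = 1/(1/(-345091) + 9573) = 1/(-1/345091 + 9573) = 1/(3303556142/345091) = 345091/3303556142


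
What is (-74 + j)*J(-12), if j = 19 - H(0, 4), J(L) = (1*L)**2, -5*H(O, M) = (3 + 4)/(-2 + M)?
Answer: -39096/5 ≈ -7819.2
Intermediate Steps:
H(O, M) = -7/(5*(-2 + M)) (H(O, M) = -(3 + 4)/(5*(-2 + M)) = -7/(5*(-2 + M)))
J(L) = L**2
j = 197/10 (j = 19 - (-7)/(-10 + 5*4) = 19 - (-7)/(-10 + 20) = 19 - (-7)/10 = 19 - 1*(-7/10) = 19 + 7/10 = 197/10 ≈ 19.700)
(-74 + j)*J(-12) = (-74 + 197/10)*(-12)**2 = -543/10*144 = -39096/5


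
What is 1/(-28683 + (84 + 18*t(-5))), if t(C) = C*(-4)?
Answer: -1/28239 ≈ -3.5412e-5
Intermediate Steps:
t(C) = -4*C
1/(-28683 + (84 + 18*t(-5))) = 1/(-28683 + (84 + 18*(-4*(-5)))) = 1/(-28683 + (84 + 18*20)) = 1/(-28683 + (84 + 360)) = 1/(-28683 + 444) = 1/(-28239) = -1/28239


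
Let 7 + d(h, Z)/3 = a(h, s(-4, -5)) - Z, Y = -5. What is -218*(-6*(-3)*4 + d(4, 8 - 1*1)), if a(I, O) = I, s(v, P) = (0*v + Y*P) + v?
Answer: -9156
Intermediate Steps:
s(v, P) = v - 5*P (s(v, P) = (0*v - 5*P) + v = (0 - 5*P) + v = -5*P + v = v - 5*P)
d(h, Z) = -21 - 3*Z + 3*h (d(h, Z) = -21 + 3*(h - Z) = -21 + (-3*Z + 3*h) = -21 - 3*Z + 3*h)
-218*(-6*(-3)*4 + d(4, 8 - 1*1)) = -218*(-6*(-3)*4 + (-21 - 3*(8 - 1*1) + 3*4)) = -218*(18*4 + (-21 - 3*(8 - 1) + 12)) = -218*(72 + (-21 - 3*7 + 12)) = -218*(72 + (-21 - 21 + 12)) = -218*(72 - 30) = -218*42 = -9156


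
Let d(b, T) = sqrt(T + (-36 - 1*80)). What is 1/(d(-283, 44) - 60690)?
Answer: -10115/613879362 - I*sqrt(2)/613879362 ≈ -1.6477e-5 - 2.3037e-9*I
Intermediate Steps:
d(b, T) = sqrt(-116 + T) (d(b, T) = sqrt(T + (-36 - 80)) = sqrt(T - 116) = sqrt(-116 + T))
1/(d(-283, 44) - 60690) = 1/(sqrt(-116 + 44) - 60690) = 1/(sqrt(-72) - 60690) = 1/(6*I*sqrt(2) - 60690) = 1/(-60690 + 6*I*sqrt(2))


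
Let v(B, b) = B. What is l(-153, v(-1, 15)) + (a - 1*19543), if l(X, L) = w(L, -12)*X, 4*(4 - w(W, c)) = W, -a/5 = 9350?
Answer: -267773/4 ≈ -66943.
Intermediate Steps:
a = -46750 (a = -5*9350 = -46750)
w(W, c) = 4 - W/4
l(X, L) = X*(4 - L/4) (l(X, L) = (4 - L/4)*X = X*(4 - L/4))
l(-153, v(-1, 15)) + (a - 1*19543) = (¼)*(-153)*(16 - 1*(-1)) + (-46750 - 1*19543) = (¼)*(-153)*(16 + 1) + (-46750 - 19543) = (¼)*(-153)*17 - 66293 = -2601/4 - 66293 = -267773/4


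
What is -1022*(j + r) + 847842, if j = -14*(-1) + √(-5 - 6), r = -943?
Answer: 1797280 - 1022*I*√11 ≈ 1.7973e+6 - 3389.6*I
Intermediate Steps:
j = 14 + I*√11 (j = 14 + √(-11) = 14 + I*√11 ≈ 14.0 + 3.3166*I)
-1022*(j + r) + 847842 = -1022*((14 + I*√11) - 943) + 847842 = -1022*(-929 + I*√11) + 847842 = (949438 - 1022*I*√11) + 847842 = 1797280 - 1022*I*√11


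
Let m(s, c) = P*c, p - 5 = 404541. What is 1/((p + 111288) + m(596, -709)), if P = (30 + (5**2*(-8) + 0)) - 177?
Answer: 1/761857 ≈ 1.3126e-6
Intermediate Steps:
P = -347 (P = (30 + (25*(-8) + 0)) - 177 = (30 + (-200 + 0)) - 177 = (30 - 200) - 177 = -170 - 177 = -347)
p = 404546 (p = 5 + 404541 = 404546)
m(s, c) = -347*c
1/((p + 111288) + m(596, -709)) = 1/((404546 + 111288) - 347*(-709)) = 1/(515834 + 246023) = 1/761857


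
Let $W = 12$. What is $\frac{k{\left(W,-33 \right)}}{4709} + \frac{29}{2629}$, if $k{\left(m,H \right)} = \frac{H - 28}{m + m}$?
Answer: $\frac{3117095}{297119064} \approx 0.010491$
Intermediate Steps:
$k{\left(m,H \right)} = \frac{-28 + H}{2 m}$
$\frac{k{\left(W,-33 \right)}}{4709} + \frac{29}{2629} = \frac{\frac{1}{2} \cdot \frac{1}{12} \left(-28 - 33\right)}{4709} + \frac{29}{2629} = \frac{1}{2} \cdot \frac{1}{12} \left(-61\right) \frac{1}{4709} + 29 \cdot \frac{1}{2629} = \left(- \frac{61}{24}\right) \frac{1}{4709} + \frac{29}{2629} = - \frac{61}{113016} + \frac{29}{2629} = \frac{3117095}{297119064}$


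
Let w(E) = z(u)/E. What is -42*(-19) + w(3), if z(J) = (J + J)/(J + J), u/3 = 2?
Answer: 2395/3 ≈ 798.33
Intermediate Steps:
u = 6 (u = 3*2 = 6)
z(J) = 1 (z(J) = (2*J)/((2*J)) = (2*J)*(1/(2*J)) = 1)
w(E) = 1/E
-42*(-19) + w(3) = -42*(-19) + 1/3 = 798 + ⅓ = 2395/3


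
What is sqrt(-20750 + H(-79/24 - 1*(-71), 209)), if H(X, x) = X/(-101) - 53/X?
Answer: I*sqrt(3219737574008670)/393900 ≈ 144.05*I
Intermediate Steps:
H(X, x) = -53/X - X/101 (H(X, x) = X*(-1/101) - 53/X = -X/101 - 53/X = -53/X - X/101)
sqrt(-20750 + H(-79/24 - 1*(-71), 209)) = sqrt(-20750 + (-53/(-79/24 - 1*(-71)) - (-79/24 - 1*(-71))/101)) = sqrt(-20750 + (-53/(-79*1/24 + 71) - (-79*1/24 + 71)/101)) = sqrt(-20750 + (-53/(-79/24 + 71) - (-79/24 + 71)/101)) = sqrt(-20750 + (-53/1625/24 - 1/101*1625/24)) = sqrt(-20750 + (-53*24/1625 - 1625/2424)) = sqrt(-20750 + (-1272/1625 - 1625/2424)) = sqrt(-20750 - 5723953/3939000) = sqrt(-81739973953/3939000) = I*sqrt(3219737574008670)/393900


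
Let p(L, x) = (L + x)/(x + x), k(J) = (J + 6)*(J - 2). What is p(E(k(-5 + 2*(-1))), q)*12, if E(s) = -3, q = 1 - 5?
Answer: 21/2 ≈ 10.500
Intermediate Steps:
k(J) = (-2 + J)*(6 + J) (k(J) = (6 + J)*(-2 + J) = (-2 + J)*(6 + J))
q = -4
p(L, x) = (L + x)/(2*x) (p(L, x) = (L + x)/((2*x)) = (L + x)*(1/(2*x)) = (L + x)/(2*x))
p(E(k(-5 + 2*(-1))), q)*12 = ((1/2)*(-3 - 4)/(-4))*12 = ((1/2)*(-1/4)*(-7))*12 = (7/8)*12 = 21/2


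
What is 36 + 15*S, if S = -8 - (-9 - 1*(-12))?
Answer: -129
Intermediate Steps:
S = -11 (S = -8 - (-9 + 12) = -8 - 1*3 = -8 - 3 = -11)
36 + 15*S = 36 + 15*(-11) = 36 - 165 = -129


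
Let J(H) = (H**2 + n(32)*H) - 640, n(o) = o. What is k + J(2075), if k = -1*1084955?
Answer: 3286430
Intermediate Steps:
k = -1084955
J(H) = -640 + H**2 + 32*H (J(H) = (H**2 + 32*H) - 640 = -640 + H**2 + 32*H)
k + J(2075) = -1084955 + (-640 + 2075**2 + 32*2075) = -1084955 + (-640 + 4305625 + 66400) = -1084955 + 4371385 = 3286430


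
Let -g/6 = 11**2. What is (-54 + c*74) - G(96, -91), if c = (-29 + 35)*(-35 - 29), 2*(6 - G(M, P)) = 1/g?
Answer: -41347153/1452 ≈ -28476.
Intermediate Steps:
g = -726 (g = -6*11**2 = -6*121 = -726)
G(M, P) = 8713/1452 (G(M, P) = 6 - 1/2/(-726) = 6 - 1/2*(-1/726) = 6 + 1/1452 = 8713/1452)
c = -384 (c = 6*(-64) = -384)
(-54 + c*74) - G(96, -91) = (-54 - 384*74) - 1*8713/1452 = (-54 - 28416) - 8713/1452 = -28470 - 8713/1452 = -41347153/1452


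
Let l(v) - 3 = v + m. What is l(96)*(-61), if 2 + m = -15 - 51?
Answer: -1891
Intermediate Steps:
m = -68 (m = -2 + (-15 - 51) = -2 - 66 = -68)
l(v) = -65 + v (l(v) = 3 + (v - 68) = 3 + (-68 + v) = -65 + v)
l(96)*(-61) = (-65 + 96)*(-61) = 31*(-61) = -1891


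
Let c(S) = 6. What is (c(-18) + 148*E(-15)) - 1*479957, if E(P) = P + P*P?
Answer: -448871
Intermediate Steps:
E(P) = P + P**2
(c(-18) + 148*E(-15)) - 1*479957 = (6 + 148*(-15*(1 - 15))) - 1*479957 = (6 + 148*(-15*(-14))) - 479957 = (6 + 148*210) - 479957 = (6 + 31080) - 479957 = 31086 - 479957 = -448871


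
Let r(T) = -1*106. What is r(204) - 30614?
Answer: -30720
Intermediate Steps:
r(T) = -106
r(204) - 30614 = -106 - 30614 = -30720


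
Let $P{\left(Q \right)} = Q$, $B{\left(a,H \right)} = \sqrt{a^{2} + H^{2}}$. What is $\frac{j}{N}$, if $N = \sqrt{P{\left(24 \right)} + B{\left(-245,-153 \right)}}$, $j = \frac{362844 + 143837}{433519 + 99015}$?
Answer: $\frac{506681}{532534 \sqrt{24 + \sqrt{83434}}} \approx 0.053792$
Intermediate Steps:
$B{\left(a,H \right)} = \sqrt{H^{2} + a^{2}}$
$j = \frac{506681}{532534} \approx 0.95145$
$N = \sqrt{24 + \sqrt{83434}}$ ($N = \sqrt{24 + \sqrt{\left(-153\right)^{2} + \left(-245\right)^{2}}} = \sqrt{24 + \sqrt{23409 + 60025}} = \sqrt{24 + \sqrt{83434}} \approx 17.688$)
$\frac{j}{N} = \frac{506681}{532534 \sqrt{24 + \sqrt{83434}}}$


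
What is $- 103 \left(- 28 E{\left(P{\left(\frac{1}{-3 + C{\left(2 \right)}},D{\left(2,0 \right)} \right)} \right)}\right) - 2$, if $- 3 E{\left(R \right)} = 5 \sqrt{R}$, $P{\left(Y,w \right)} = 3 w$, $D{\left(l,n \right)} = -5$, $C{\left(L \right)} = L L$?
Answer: $-2 - \frac{14420 i \sqrt{15}}{3} \approx -2.0 - 18616.0 i$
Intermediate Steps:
$C{\left(L \right)} = L^{2}$
$E{\left(R \right)} = - \frac{5 \sqrt{R}}{3}$
$- 103 \left(- 28 E{\left(P{\left(\frac{1}{-3 + C{\left(2 \right)}},D{\left(2,0 \right)} \right)} \right)}\right) - 2 = - 103 \left(- 28 \left(- \frac{5 \sqrt{3 \left(-5\right)}}{3}\right)\right) - 2 = - 103 \left(- 28 \left(- \frac{5 \sqrt{-15}}{3}\right)\right) - 2 = - 103 \left(- 28 \left(- \frac{5 i \sqrt{15}}{3}\right)\right) - 2 = - 103 \frac{140 i \sqrt{15}}{3} - 2 = - \frac{14420 i \sqrt{15}}{3} - 2 = -2 - \frac{14420 i \sqrt{15}}{3}$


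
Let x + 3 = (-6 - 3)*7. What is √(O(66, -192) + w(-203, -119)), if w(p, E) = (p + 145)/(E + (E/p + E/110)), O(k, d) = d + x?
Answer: I*√129476018302/22423 ≈ 16.047*I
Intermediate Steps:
x = -66 (x = -3 + (-6 - 3)*7 = -3 - 9*7 = -3 - 63 = -66)
O(k, d) = -66 + d (O(k, d) = d - 66 = -66 + d)
w(p, E) = (145 + p)/(111*E/110 + E/p) (w(p, E) = (145 + p)/(E + (E/p + E*(1/110))) = (145 + p)/(E + (E/p + E/110)) = (145 + p)/(E + (E/110 + E/p)) = (145 + p)/(111*E/110 + E/p))
√(O(66, -192) + w(-203, -119)) = √((-66 - 192) + 110*(-203)*(145 - 203)/(-119*(110 + 111*(-203)))) = √(-258 + 110*(-203)*(-1/119)*(-58)/(110 - 22533)) = √(-258 + 110*(-203)*(-1/119)*(-58)/(-22423)) = √(-258 + 110*(-203)*(-1/119)*(-1/22423)*(-58)) = √(-258 + 185020/381191) = √(-98162258/381191) = I*√129476018302/22423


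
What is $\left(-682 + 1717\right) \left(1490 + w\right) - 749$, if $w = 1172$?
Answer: $2754421$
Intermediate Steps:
$\left(-682 + 1717\right) \left(1490 + w\right) - 749 = \left(-682 + 1717\right) \left(1490 + 1172\right) - 749 = 1035 \cdot 2662 - 749 = 2755170 - 749 = 2754421$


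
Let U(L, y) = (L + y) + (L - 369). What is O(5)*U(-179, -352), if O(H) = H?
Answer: -5395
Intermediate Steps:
U(L, y) = -369 + y + 2*L (U(L, y) = (L + y) + (-369 + L) = -369 + y + 2*L)
O(5)*U(-179, -352) = 5*(-369 - 352 + 2*(-179)) = 5*(-369 - 352 - 358) = 5*(-1079) = -5395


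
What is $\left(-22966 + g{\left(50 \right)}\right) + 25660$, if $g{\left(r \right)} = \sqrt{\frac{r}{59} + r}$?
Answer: $2694 + \frac{10 \sqrt{1770}}{59} \approx 2701.1$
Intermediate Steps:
$g{\left(r \right)} = \frac{2 \sqrt{885} \sqrt{r}}{59}$ ($g{\left(r \right)} = \sqrt{r \frac{1}{59} + r} = \sqrt{\frac{r}{59} + r} = \sqrt{\frac{60 r}{59}} = \frac{2 \sqrt{885} \sqrt{r}}{59}$)
$\left(-22966 + g{\left(50 \right)}\right) + 25660 = \left(-22966 + \frac{2 \sqrt{885} \sqrt{50}}{59}\right) + 25660 = \left(-22966 + \frac{2 \sqrt{885} \cdot 5 \sqrt{2}}{59}\right) + 25660 = \left(-22966 + \frac{10 \sqrt{1770}}{59}\right) + 25660 = 2694 + \frac{10 \sqrt{1770}}{59}$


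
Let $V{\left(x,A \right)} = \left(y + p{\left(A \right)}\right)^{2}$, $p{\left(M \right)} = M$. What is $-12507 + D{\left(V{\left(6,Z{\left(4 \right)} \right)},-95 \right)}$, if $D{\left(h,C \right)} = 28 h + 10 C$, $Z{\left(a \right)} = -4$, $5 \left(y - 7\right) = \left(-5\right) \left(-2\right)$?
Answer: $-12757$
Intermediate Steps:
$y = 9$ ($y = 7 + \frac{\left(-5\right) \left(-2\right)}{5} = 7 + \frac{1}{5} \cdot 10 = 7 + 2 = 9$)
$V{\left(x,A \right)} = \left(9 + A\right)^{2}$
$D{\left(h,C \right)} = 10 C + 28 h$
$-12507 + D{\left(V{\left(6,Z{\left(4 \right)} \right)},-95 \right)} = -12507 + \left(10 \left(-95\right) + 28 \left(9 - 4\right)^{2}\right) = -12507 - \left(950 - 28 \cdot 5^{2}\right) = -12507 + \left(-950 + 28 \cdot 25\right) = -12507 + \left(-950 + 700\right) = -12507 - 250 = -12757$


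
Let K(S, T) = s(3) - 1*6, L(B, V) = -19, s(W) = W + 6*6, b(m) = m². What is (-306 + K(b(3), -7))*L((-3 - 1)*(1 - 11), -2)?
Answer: 5187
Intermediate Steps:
s(W) = 36 + W (s(W) = W + 36 = 36 + W)
K(S, T) = 33 (K(S, T) = (36 + 3) - 1*6 = 39 - 6 = 33)
(-306 + K(b(3), -7))*L((-3 - 1)*(1 - 11), -2) = (-306 + 33)*(-19) = -273*(-19) = 5187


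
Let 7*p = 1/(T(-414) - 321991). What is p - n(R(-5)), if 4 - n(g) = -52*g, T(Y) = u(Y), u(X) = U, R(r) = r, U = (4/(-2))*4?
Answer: 577022207/2253993 ≈ 256.00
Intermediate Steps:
U = -8 (U = (4*(-½))*4 = -2*4 = -8)
u(X) = -8
T(Y) = -8
p = -1/2253993 (p = 1/(7*(-8 - 321991)) = (⅐)/(-321999) = (⅐)*(-1/321999) = -1/2253993 ≈ -4.4366e-7)
n(g) = 4 + 52*g (n(g) = 4 - (-52)*g = 4 + 52*g)
p - n(R(-5)) = -1/2253993 - (4 + 52*(-5)) = -1/2253993 - (4 - 260) = -1/2253993 - 1*(-256) = -1/2253993 + 256 = 577022207/2253993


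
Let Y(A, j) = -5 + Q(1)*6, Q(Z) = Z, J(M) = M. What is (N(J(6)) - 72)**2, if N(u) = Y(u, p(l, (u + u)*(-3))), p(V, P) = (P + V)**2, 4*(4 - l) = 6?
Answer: 5041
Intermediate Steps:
l = 5/2 (l = 4 - 1/4*6 = 4 - 3/2 = 5/2 ≈ 2.5000)
Y(A, j) = 1 (Y(A, j) = -5 + 1*6 = -5 + 6 = 1)
N(u) = 1
(N(J(6)) - 72)**2 = (1 - 72)**2 = (-71)**2 = 5041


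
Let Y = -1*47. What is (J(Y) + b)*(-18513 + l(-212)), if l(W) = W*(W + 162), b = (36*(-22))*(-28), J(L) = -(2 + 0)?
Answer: -175462862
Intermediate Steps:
Y = -47
J(L) = -2 (J(L) = -1*2 = -2)
b = 22176 (b = -792*(-28) = 22176)
l(W) = W*(162 + W)
(J(Y) + b)*(-18513 + l(-212)) = (-2 + 22176)*(-18513 - 212*(162 - 212)) = 22174*(-18513 - 212*(-50)) = 22174*(-18513 + 10600) = 22174*(-7913) = -175462862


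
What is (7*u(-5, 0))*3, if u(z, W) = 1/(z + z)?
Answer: -21/10 ≈ -2.1000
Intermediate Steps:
u(z, W) = 1/(2*z)
(7*u(-5, 0))*3 = (7*((1/2)/(-5)))*3 = (7*((1/2)*(-1/5)))*3 = (7*(-1/10))*3 = -7/10*3 = -21/10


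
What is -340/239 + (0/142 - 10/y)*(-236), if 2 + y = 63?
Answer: 543300/14579 ≈ 37.266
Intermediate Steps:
y = 61 (y = -2 + 63 = 61)
-340/239 + (0/142 - 10/y)*(-236) = -340/239 + (0/142 - 10/61)*(-236) = -340*1/239 + (0*(1/142) - 10*1/61)*(-236) = -340/239 + (0 - 10/61)*(-236) = -340/239 - 10/61*(-236) = -340/239 + 2360/61 = 543300/14579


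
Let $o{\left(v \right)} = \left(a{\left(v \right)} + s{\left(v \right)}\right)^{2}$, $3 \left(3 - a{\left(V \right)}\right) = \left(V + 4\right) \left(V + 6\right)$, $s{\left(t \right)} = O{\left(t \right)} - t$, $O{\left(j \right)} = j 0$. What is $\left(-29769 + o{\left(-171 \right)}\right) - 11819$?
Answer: $81156533$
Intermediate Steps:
$O{\left(j \right)} = 0$
$s{\left(t \right)} = - t$ ($s{\left(t \right)} = 0 - t = - t$)
$a{\left(V \right)} = 3 - \frac{\left(4 + V\right) \left(6 + V\right)}{3}$ ($a{\left(V \right)} = 3 - \frac{\left(V + 4\right) \left(V + 6\right)}{3} = 3 - \frac{\left(4 + V\right) \left(6 + V\right)}{3}$)
$o{\left(v \right)} = \left(-5 - \frac{13 v}{3} - \frac{v^{2}}{3}\right)^{2}$ ($o{\left(v \right)} = \left(\left(-5 - \frac{10 v}{3} - \frac{v^{2}}{3}\right) - v\right)^{2} = \left(-5 - \frac{13 v}{3} - \frac{v^{2}}{3}\right)^{2}$)
$\left(-29769 + o{\left(-171 \right)}\right) - 11819 = \left(-29769 + \frac{\left(15 + \left(-171\right)^{2} + 13 \left(-171\right)\right)^{2}}{9}\right) - 11819 = \left(-29769 + \frac{\left(15 + 29241 - 2223\right)^{2}}{9}\right) - 11819 = \left(-29769 + \frac{27033^{2}}{9}\right) - 11819 = \left(-29769 + \frac{1}{9} \cdot 730783089\right) - 11819 = \left(-29769 + 81198121\right) - 11819 = 81168352 - 11819 = 81156533$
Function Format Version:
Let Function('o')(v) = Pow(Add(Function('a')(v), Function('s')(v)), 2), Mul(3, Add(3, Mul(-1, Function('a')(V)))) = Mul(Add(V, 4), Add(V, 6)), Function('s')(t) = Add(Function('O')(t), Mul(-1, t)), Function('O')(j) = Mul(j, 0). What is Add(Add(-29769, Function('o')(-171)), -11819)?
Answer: 81156533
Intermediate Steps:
Function('O')(j) = 0
Function('s')(t) = Mul(-1, t) (Function('s')(t) = Add(0, Mul(-1, t)) = Mul(-1, t))
Function('a')(V) = Add(3, Mul(Rational(-1, 3), Add(4, V), Add(6, V))) (Function('a')(V) = Add(3, Mul(Rational(-1, 3), Mul(Add(V, 4), Add(V, 6)))) = Add(3, Mul(Rational(-1, 3), Mul(Add(4, V), Add(6, V)))) = Add(3, Mul(Rational(-1, 3), Add(4, V), Add(6, V))))
Function('o')(v) = Pow(Add(-5, Mul(Rational(-13, 3), v), Mul(Rational(-1, 3), Pow(v, 2))), 2) (Function('o')(v) = Pow(Add(Add(-5, Mul(Rational(-10, 3), v), Mul(Rational(-1, 3), Pow(v, 2))), Mul(-1, v)), 2) = Pow(Add(-5, Mul(Rational(-13, 3), v), Mul(Rational(-1, 3), Pow(v, 2))), 2))
Add(Add(-29769, Function('o')(-171)), -11819) = Add(Add(-29769, Mul(Rational(1, 9), Pow(Add(15, Pow(-171, 2), Mul(13, -171)), 2))), -11819) = Add(Add(-29769, Mul(Rational(1, 9), Pow(Add(15, 29241, -2223), 2))), -11819) = Add(Add(-29769, Mul(Rational(1, 9), Pow(27033, 2))), -11819) = Add(Add(-29769, Mul(Rational(1, 9), 730783089)), -11819) = Add(Add(-29769, 81198121), -11819) = Add(81168352, -11819) = 81156533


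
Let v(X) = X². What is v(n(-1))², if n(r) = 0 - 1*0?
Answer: 0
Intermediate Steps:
n(r) = 0 (n(r) = 0 + 0 = 0)
v(n(-1))² = (0²)² = 0² = 0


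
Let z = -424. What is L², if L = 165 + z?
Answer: 67081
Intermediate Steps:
L = -259 (L = 165 - 424 = -259)
L² = (-259)² = 67081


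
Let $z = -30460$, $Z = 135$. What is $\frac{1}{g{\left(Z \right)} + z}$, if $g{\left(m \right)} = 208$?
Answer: $- \frac{1}{30252} \approx -3.3056 \cdot 10^{-5}$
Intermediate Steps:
$\frac{1}{g{\left(Z \right)} + z} = \frac{1}{208 - 30460} = \frac{1}{-30252} = - \frac{1}{30252}$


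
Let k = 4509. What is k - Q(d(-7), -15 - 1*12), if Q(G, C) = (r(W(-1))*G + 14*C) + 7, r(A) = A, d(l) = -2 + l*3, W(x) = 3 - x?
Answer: 4972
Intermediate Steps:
d(l) = -2 + 3*l
Q(G, C) = 7 + 4*G + 14*C (Q(G, C) = ((3 - 1*(-1))*G + 14*C) + 7 = ((3 + 1)*G + 14*C) + 7 = (4*G + 14*C) + 7 = 7 + 4*G + 14*C)
k - Q(d(-7), -15 - 1*12) = 4509 - (7 + 4*(-2 + 3*(-7)) + 14*(-15 - 1*12)) = 4509 - (7 + 4*(-2 - 21) + 14*(-15 - 12)) = 4509 - (7 + 4*(-23) + 14*(-27)) = 4509 - (7 - 92 - 378) = 4509 - 1*(-463) = 4509 + 463 = 4972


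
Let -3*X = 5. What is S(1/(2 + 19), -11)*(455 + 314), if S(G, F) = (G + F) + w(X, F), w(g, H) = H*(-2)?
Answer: 178408/21 ≈ 8495.6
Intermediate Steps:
X = -5/3 (X = -⅓*5 = -5/3 ≈ -1.6667)
w(g, H) = -2*H
S(G, F) = G - F (S(G, F) = (G + F) - 2*F = (F + G) - 2*F = G - F)
S(1/(2 + 19), -11)*(455 + 314) = (1/(2 + 19) - 1*(-11))*(455 + 314) = (1/21 + 11)*769 = (232/21)*769 = 178408/21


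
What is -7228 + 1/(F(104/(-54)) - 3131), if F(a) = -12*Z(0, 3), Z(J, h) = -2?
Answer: -22457397/3107 ≈ -7228.0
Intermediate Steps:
F(a) = 24 (F(a) = -12*(-2) = 24)
-7228 + 1/(F(104/(-54)) - 3131) = -7228 + 1/(24 - 3131) = -7228 + 1/(-3107) = -7228 - 1/3107 = -22457397/3107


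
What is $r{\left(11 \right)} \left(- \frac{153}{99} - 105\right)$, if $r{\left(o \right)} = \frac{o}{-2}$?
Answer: $586$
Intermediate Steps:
$r{\left(o \right)} = - \frac{o}{2}$ ($r{\left(o \right)} = o \left(- \frac{1}{2}\right) = - \frac{o}{2}$)
$r{\left(11 \right)} \left(- \frac{153}{99} - 105\right) = \left(- \frac{1}{2}\right) 11 \left(- \frac{153}{99} - 105\right) = - \frac{11 \left(\left(-153\right) \frac{1}{99} - 105\right)}{2} = - \frac{11 \left(- \frac{17}{11} - 105\right)}{2} = \left(- \frac{11}{2}\right) \left(- \frac{1172}{11}\right) = 586$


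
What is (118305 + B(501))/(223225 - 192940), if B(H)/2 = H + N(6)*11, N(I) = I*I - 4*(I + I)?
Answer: 13227/3365 ≈ 3.9308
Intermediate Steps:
N(I) = I² - 8*I
B(H) = -264 + 2*H (B(H) = 2*(H + (6*(-8 + 6))*11) = 2*(H + (6*(-2))*11) = 2*(H - 12*11) = 2*(H - 132) = 2*(-132 + H) = -264 + 2*H)
(118305 + B(501))/(223225 - 192940) = (118305 + (-264 + 2*501))/(223225 - 192940) = (118305 + (-264 + 1002))/30285 = (118305 + 738)*(1/30285) = 119043*(1/30285) = 13227/3365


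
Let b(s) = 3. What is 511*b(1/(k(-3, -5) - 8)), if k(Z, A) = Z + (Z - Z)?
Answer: 1533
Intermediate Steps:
k(Z, A) = Z (k(Z, A) = Z + 0 = Z)
511*b(1/(k(-3, -5) - 8)) = 511*3 = 1533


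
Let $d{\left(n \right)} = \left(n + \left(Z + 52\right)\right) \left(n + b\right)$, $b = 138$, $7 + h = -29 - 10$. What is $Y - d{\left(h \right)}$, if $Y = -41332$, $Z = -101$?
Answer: $-32592$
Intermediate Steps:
$h = -46$ ($h = -7 - 39 = -46$)
$d{\left(n \right)} = \left(-49 + n\right) \left(138 + n\right)$ ($d{\left(n \right)} = \left(n + \left(-101 + 52\right)\right) \left(n + 138\right) = \left(n - 49\right) \left(138 + n\right) = \left(-49 + n\right) \left(138 + n\right)$)
$Y - d{\left(h \right)} = -41332 - \left(-6762 + \left(-46\right)^{2} + 89 \left(-46\right)\right) = -41332 - \left(-6762 + 2116 - 4094\right) = -41332 - -8740 = -41332 + 8740 = -32592$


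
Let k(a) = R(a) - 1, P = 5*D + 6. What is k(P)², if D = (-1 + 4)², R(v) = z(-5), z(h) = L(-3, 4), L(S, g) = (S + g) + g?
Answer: 16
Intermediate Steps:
L(S, g) = S + 2*g
z(h) = 5 (z(h) = -3 + 2*4 = -3 + 8 = 5)
R(v) = 5
D = 9 (D = 3² = 9)
P = 51 (P = 5*9 + 6 = 45 + 6 = 51)
k(a) = 4 (k(a) = 5 - 1 = 4)
k(P)² = 4² = 16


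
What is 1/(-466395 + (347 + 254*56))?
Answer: -1/451824 ≈ -2.2133e-6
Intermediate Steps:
1/(-466395 + (347 + 254*56)) = 1/(-466395 + (347 + 14224)) = 1/(-466395 + 14571) = 1/(-451824) = -1/451824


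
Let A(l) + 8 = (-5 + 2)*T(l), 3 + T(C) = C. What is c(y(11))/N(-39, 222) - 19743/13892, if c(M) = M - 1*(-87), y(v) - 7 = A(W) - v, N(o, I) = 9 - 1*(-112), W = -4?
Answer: -1055271/1680932 ≈ -0.62779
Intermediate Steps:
T(C) = -3 + C
N(o, I) = 121 (N(o, I) = 9 + 112 = 121)
A(l) = 1 - 3*l (A(l) = -8 + (-5 + 2)*(-3 + l) = -8 - 3*(-3 + l) = -8 + (9 - 3*l) = 1 - 3*l)
y(v) = 20 - v (y(v) = 7 + ((1 - 3*(-4)) - v) = 7 + ((1 + 12) - v) = 7 + (13 - v) = 20 - v)
c(M) = 87 + M (c(M) = M + 87 = 87 + M)
c(y(11))/N(-39, 222) - 19743/13892 = (87 + (20 - 1*11))/121 - 19743/13892 = (87 + (20 - 11))*(1/121) - 19743*1/13892 = (87 + 9)*(1/121) - 19743/13892 = 96*(1/121) - 19743/13892 = 96/121 - 19743/13892 = -1055271/1680932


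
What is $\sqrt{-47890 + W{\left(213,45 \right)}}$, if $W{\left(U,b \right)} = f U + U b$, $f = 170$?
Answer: $i \sqrt{2095} \approx 45.771 i$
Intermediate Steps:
$W{\left(U,b \right)} = 170 U + U b$
$\sqrt{-47890 + W{\left(213,45 \right)}} = \sqrt{-47890 + 213 \left(170 + 45\right)} = \sqrt{-47890 + 213 \cdot 215} = \sqrt{-47890 + 45795} = \sqrt{-2095} = i \sqrt{2095}$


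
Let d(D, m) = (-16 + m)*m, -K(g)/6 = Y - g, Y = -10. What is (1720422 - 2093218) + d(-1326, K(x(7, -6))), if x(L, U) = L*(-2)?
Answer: -371836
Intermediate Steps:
x(L, U) = -2*L
K(g) = 60 + 6*g (K(g) = -6*(-10 - g) = 60 + 6*g)
d(D, m) = m*(-16 + m)
(1720422 - 2093218) + d(-1326, K(x(7, -6))) = (1720422 - 2093218) + (60 + 6*(-2*7))*(-16 + (60 + 6*(-2*7))) = -372796 + (60 + 6*(-14))*(-16 + (60 + 6*(-14))) = -372796 + (60 - 84)*(-16 + (60 - 84)) = -372796 - 24*(-16 - 24) = -372796 - 24*(-40) = -372796 + 960 = -371836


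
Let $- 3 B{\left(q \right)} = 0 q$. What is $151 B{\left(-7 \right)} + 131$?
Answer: $131$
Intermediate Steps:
$B{\left(q \right)} = 0$ ($B{\left(q \right)} = - \frac{0 q}{3} = \left(- \frac{1}{3}\right) 0 = 0$)
$151 B{\left(-7 \right)} + 131 = 151 \cdot 0 + 131 = 0 + 131 = 131$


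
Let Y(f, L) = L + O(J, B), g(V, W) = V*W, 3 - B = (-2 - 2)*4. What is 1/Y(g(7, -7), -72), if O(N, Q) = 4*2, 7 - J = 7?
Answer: -1/64 ≈ -0.015625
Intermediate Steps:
J = 0 (J = 7 - 1*7 = 7 - 7 = 0)
B = 19 (B = 3 - (-2 - 2)*4 = 3 - (-4)*4 = 3 - 1*(-16) = 3 + 16 = 19)
O(N, Q) = 8
Y(f, L) = 8 + L (Y(f, L) = L + 8 = 8 + L)
1/Y(g(7, -7), -72) = 1/(8 - 72) = 1/(-64) = -1/64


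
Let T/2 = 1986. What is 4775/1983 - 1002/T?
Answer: 2829889/1312746 ≈ 2.1557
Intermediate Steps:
T = 3972 (T = 2*1986 = 3972)
4775/1983 - 1002/T = 4775/1983 - 1002/3972 = 4775*(1/1983) - 1002*1/3972 = 4775/1983 - 167/662 = 2829889/1312746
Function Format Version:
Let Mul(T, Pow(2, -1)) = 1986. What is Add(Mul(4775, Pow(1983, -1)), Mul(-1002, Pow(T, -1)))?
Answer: Rational(2829889, 1312746) ≈ 2.1557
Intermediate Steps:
T = 3972 (T = Mul(2, 1986) = 3972)
Add(Mul(4775, Pow(1983, -1)), Mul(-1002, Pow(T, -1))) = Add(Mul(4775, Pow(1983, -1)), Mul(-1002, Pow(3972, -1))) = Add(Mul(4775, Rational(1, 1983)), Mul(-1002, Rational(1, 3972))) = Add(Rational(4775, 1983), Rational(-167, 662)) = Rational(2829889, 1312746)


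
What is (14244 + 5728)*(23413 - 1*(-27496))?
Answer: 1016754548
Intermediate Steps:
(14244 + 5728)*(23413 - 1*(-27496)) = 19972*(23413 + 27496) = 19972*50909 = 1016754548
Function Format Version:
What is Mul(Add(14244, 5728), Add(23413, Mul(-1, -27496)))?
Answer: 1016754548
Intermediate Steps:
Mul(Add(14244, 5728), Add(23413, Mul(-1, -27496))) = Mul(19972, Add(23413, 27496)) = Mul(19972, 50909) = 1016754548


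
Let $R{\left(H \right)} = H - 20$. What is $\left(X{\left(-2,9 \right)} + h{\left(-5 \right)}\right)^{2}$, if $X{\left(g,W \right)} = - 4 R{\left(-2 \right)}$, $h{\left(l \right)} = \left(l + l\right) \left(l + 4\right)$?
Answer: $9604$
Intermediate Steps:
$h{\left(l \right)} = 2 l \left(4 + l\right)$
$R{\left(H \right)} = -20 + H$ ($R{\left(H \right)} = H - 20 = -20 + H$)
$X{\left(g,W \right)} = 88$ ($X{\left(g,W \right)} = - 4 \left(-20 - 2\right) = \left(-4\right) \left(-22\right) = 88$)
$\left(X{\left(-2,9 \right)} + h{\left(-5 \right)}\right)^{2} = \left(88 + 2 \left(-5\right) \left(4 - 5\right)\right)^{2} = \left(88 + 2 \left(-5\right) \left(-1\right)\right)^{2} = \left(88 + 10\right)^{2} = 98^{2} = 9604$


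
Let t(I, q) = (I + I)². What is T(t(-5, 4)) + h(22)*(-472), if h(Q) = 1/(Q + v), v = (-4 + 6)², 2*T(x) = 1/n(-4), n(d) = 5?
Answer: -2347/130 ≈ -18.054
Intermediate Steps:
t(I, q) = 4*I² (t(I, q) = (2*I)² = 4*I²)
T(x) = ⅒ (T(x) = (½)/5 = (½)*(⅕) = ⅒)
v = 4 (v = 2² = 4)
h(Q) = 1/(4 + Q) (h(Q) = 1/(Q + 4) = 1/(4 + Q))
T(t(-5, 4)) + h(22)*(-472) = ⅒ - 472/(4 + 22) = ⅒ - 472/26 = ⅒ + (1/26)*(-472) = ⅒ - 236/13 = -2347/130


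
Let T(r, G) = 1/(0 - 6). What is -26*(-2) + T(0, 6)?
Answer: 311/6 ≈ 51.833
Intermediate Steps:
T(r, G) = -⅙ (T(r, G) = 1/(-6) = -⅙)
-26*(-2) + T(0, 6) = -26*(-2) - ⅙ = 52 - ⅙ = 311/6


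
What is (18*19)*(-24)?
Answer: -8208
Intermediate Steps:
(18*19)*(-24) = 342*(-24) = -8208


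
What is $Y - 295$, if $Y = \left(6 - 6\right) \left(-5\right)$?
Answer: $-295$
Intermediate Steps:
$Y = 0$ ($Y = 0 \left(-5\right) = 0$)
$Y - 295 = 0 - 295 = -295$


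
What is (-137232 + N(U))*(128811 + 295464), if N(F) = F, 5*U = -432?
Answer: -58260764160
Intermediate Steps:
U = -432/5 (U = (⅕)*(-432) = -432/5 ≈ -86.400)
(-137232 + N(U))*(128811 + 295464) = (-137232 - 432/5)*(128811 + 295464) = -686592/5*424275 = -58260764160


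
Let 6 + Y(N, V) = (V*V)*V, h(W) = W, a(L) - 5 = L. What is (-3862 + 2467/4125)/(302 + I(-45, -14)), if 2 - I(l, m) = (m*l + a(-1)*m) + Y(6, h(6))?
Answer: 15928283/1980000 ≈ 8.0446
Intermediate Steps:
a(L) = 5 + L
Y(N, V) = -6 + V³ (Y(N, V) = -6 + (V*V)*V = -6 + V²*V = -6 + V³)
I(l, m) = -208 - 4*m - l*m (I(l, m) = 2 - ((m*l + (5 - 1)*m) + (-6 + 6³)) = 2 - ((l*m + 4*m) + (-6 + 216)) = 2 - ((4*m + l*m) + 210) = 2 - (210 + 4*m + l*m) = 2 + (-210 - 4*m - l*m) = -208 - 4*m - l*m)
(-3862 + 2467/4125)/(302 + I(-45, -14)) = (-3862 + 2467/4125)/(302 + (-208 - 4*(-14) - 1*(-45)*(-14))) = (-3862 + 2467*(1/4125))/(302 + (-208 + 56 - 630)) = (-3862 + 2467/4125)/(302 - 782) = -15928283/4125/(-480) = -15928283/4125*(-1/480) = 15928283/1980000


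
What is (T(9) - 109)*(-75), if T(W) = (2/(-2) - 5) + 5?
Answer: 8250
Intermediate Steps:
T(W) = -1 (T(W) = (2*(-1/2) - 5) + 5 = (-1 - 5) + 5 = -6 + 5 = -1)
(T(9) - 109)*(-75) = (-1 - 109)*(-75) = -110*(-75) = 8250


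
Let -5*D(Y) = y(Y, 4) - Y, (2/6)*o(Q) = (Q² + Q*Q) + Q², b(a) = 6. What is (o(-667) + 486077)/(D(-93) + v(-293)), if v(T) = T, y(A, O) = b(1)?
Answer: -11225195/782 ≈ -14354.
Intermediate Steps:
y(A, O) = 6
o(Q) = 9*Q² (o(Q) = 3*((Q² + Q*Q) + Q²) = 3*((Q² + Q²) + Q²) = 3*(2*Q² + Q²) = 3*(3*Q²) = 9*Q²)
D(Y) = -6/5 + Y/5 (D(Y) = -(6 - Y)/5 = -6/5 + Y/5)
(o(-667) + 486077)/(D(-93) + v(-293)) = (9*(-667)² + 486077)/((-6/5 + (⅕)*(-93)) - 293) = (9*444889 + 486077)/((-6/5 - 93/5) - 293) = (4004001 + 486077)/(-99/5 - 293) = 4490078/(-1564/5) = 4490078*(-5/1564) = -11225195/782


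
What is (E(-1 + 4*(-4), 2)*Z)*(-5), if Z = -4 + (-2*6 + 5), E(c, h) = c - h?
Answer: -1045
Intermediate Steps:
Z = -11 (Z = -4 + (-12 + 5) = -4 - 7 = -11)
(E(-1 + 4*(-4), 2)*Z)*(-5) = (((-1 + 4*(-4)) - 1*2)*(-11))*(-5) = (((-1 - 16) - 2)*(-11))*(-5) = ((-17 - 2)*(-11))*(-5) = -19*(-11)*(-5) = 209*(-5) = -1045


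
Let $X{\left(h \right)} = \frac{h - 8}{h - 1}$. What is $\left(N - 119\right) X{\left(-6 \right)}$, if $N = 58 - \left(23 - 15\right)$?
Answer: $-138$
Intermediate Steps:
$X{\left(h \right)} = \frac{-8 + h}{-1 + h}$
$N = 50$ ($N = 58 - 8 = 50$)
$\left(N - 119\right) X{\left(-6 \right)} = \left(50 - 119\right) \frac{-8 - 6}{-1 - 6} = - 69 \frac{1}{-7} \left(-14\right) = - 69 \left(\left(- \frac{1}{7}\right) \left(-14\right)\right) = \left(-69\right) 2 = -138$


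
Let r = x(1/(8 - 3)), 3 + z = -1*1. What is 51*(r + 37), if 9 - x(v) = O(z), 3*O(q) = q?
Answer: 2414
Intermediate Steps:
z = -4 (z = -3 - 1*1 = -3 - 1 = -4)
O(q) = q/3
x(v) = 31/3 (x(v) = 9 - (-4)/3 = 9 - 1*(-4/3) = 9 + 4/3 = 31/3)
r = 31/3 ≈ 10.333
51*(r + 37) = 51*(31/3 + 37) = 51*(142/3) = 2414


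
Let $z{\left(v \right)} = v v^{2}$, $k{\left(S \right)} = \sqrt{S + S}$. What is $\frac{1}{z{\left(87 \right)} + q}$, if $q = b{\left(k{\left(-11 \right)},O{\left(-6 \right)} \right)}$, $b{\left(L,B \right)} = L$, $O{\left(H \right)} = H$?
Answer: $\frac{658503}{433626201031} - \frac{i \sqrt{22}}{433626201031} \approx 1.5186 \cdot 10^{-6} - 1.0817 \cdot 10^{-11} i$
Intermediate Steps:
$k{\left(S \right)} = \sqrt{2} \sqrt{S}$ ($k{\left(S \right)} = \sqrt{2 S} = \sqrt{2} \sqrt{S}$)
$q = i \sqrt{22}$ ($q = \sqrt{2} \sqrt{-11} = \sqrt{2} i \sqrt{11} = i \sqrt{22} \approx 4.6904 i$)
$z{\left(v \right)} = v^{3}$
$\frac{1}{z{\left(87 \right)} + q} = \frac{1}{87^{3} + i \sqrt{22}} = \frac{1}{658503 + i \sqrt{22}}$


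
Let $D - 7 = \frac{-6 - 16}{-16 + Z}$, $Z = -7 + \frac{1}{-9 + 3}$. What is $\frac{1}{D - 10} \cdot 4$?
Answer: $- \frac{556}{285} \approx -1.9509$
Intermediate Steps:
$Z = - \frac{43}{6}$ ($Z = -7 + \frac{1}{-6} = -7 - \frac{1}{6} = - \frac{43}{6} \approx -7.1667$)
$D = \frac{1105}{139}$ ($D = 7 + \frac{-6 - 16}{-16 - \frac{43}{6}} = 7 - \frac{22}{- \frac{139}{6}} = 7 - - \frac{132}{139} = 7 + \frac{132}{139} = \frac{1105}{139} \approx 7.9496$)
$\frac{1}{D - 10} \cdot 4 = \frac{1}{\frac{1105}{139} - 10} \cdot 4 = \frac{1}{- \frac{285}{139}} \cdot 4 = \left(- \frac{139}{285}\right) 4 = - \frac{556}{285}$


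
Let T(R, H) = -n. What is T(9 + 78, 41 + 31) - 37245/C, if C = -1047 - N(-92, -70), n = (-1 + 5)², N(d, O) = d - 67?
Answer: 7679/296 ≈ 25.943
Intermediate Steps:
N(d, O) = -67 + d
n = 16 (n = 4² = 16)
C = -888 (C = -1047 - (-67 - 92) = -1047 - 1*(-159) = -1047 + 159 = -888)
T(R, H) = -16 (T(R, H) = -1*16 = -16)
T(9 + 78, 41 + 31) - 37245/C = -16 - 37245/(-888) = -16 - 37245*(-1)/888 = -16 - 1*(-12415/296) = -16 + 12415/296 = 7679/296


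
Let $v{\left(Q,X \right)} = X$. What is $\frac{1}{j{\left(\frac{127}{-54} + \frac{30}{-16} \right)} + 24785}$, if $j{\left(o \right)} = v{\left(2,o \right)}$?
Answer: $\frac{216}{5352647} \approx 4.0354 \cdot 10^{-5}$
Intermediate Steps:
$j{\left(o \right)} = o$
$\frac{1}{j{\left(\frac{127}{-54} + \frac{30}{-16} \right)} + 24785} = \frac{1}{\left(\frac{127}{-54} + \frac{30}{-16}\right) + 24785} = \frac{1}{\left(127 \left(- \frac{1}{54}\right) + 30 \left(- \frac{1}{16}\right)\right) + 24785} = \frac{1}{\left(- \frac{127}{54} - \frac{15}{8}\right) + 24785} = \frac{1}{- \frac{913}{216} + 24785} = \frac{1}{\frac{5352647}{216}} = \frac{216}{5352647}$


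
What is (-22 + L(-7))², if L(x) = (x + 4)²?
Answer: 169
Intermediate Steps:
L(x) = (4 + x)²
(-22 + L(-7))² = (-22 + (4 - 7)²)² = (-22 + (-3)²)² = (-22 + 9)² = (-13)² = 169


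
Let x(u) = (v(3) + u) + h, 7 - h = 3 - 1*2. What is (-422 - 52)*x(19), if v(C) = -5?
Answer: -9480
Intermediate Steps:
h = 6 (h = 7 - (3 - 1*2) = 7 - (3 - 2) = 7 - 1*1 = 7 - 1 = 6)
x(u) = 1 + u (x(u) = (-5 + u) + 6 = 1 + u)
(-422 - 52)*x(19) = (-422 - 52)*(1 + 19) = -474*20 = -9480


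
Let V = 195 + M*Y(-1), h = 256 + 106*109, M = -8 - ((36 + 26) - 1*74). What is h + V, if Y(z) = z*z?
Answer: 12009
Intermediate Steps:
M = 4 (M = -8 - (62 - 74) = -8 - 1*(-12) = -8 + 12 = 4)
Y(z) = z²
h = 11810 (h = 256 + 11554 = 11810)
V = 199 (V = 195 + 4*(-1)² = 195 + 4*1 = 195 + 4 = 199)
h + V = 11810 + 199 = 12009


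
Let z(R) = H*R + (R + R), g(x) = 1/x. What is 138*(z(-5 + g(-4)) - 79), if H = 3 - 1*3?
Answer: -12351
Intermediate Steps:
g(x) = 1/x
H = 0 (H = 3 - 3 = 0)
z(R) = 2*R (z(R) = 0*R + (R + R) = 0 + 2*R = 2*R)
138*(z(-5 + g(-4)) - 79) = 138*(2*(-5 + 1/(-4)) - 79) = 138*(2*(-5 - ¼) - 79) = 138*(2*(-21/4) - 79) = 138*(-21/2 - 79) = 138*(-179/2) = -12351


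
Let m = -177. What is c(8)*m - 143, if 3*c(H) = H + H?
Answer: -1087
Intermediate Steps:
c(H) = 2*H/3 (c(H) = (H + H)/3 = (2*H)/3 = 2*H/3)
c(8)*m - 143 = ((2/3)*8)*(-177) - 143 = (16/3)*(-177) - 143 = -944 - 143 = -1087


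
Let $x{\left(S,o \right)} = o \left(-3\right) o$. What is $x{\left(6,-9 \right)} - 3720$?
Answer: $-3963$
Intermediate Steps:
$x{\left(S,o \right)} = - 3 o^{2}$ ($x{\left(S,o \right)} = - 3 o o = - 3 o^{2}$)
$x{\left(6,-9 \right)} - 3720 = - 3 \left(-9\right)^{2} - 3720 = \left(-3\right) 81 - 3720 = -243 - 3720 = -3963$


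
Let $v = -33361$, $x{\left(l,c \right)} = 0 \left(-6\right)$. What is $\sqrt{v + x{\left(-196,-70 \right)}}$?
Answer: $i \sqrt{33361} \approx 182.65 i$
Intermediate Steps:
$x{\left(l,c \right)} = 0$
$\sqrt{v + x{\left(-196,-70 \right)}} = \sqrt{-33361 + 0} = \sqrt{-33361} = i \sqrt{33361}$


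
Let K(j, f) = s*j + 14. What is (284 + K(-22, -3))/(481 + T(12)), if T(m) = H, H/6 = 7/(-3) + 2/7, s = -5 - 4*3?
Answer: 4704/3281 ≈ 1.4337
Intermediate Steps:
s = -17 (s = -5 - 12 = -17)
H = -86/7 (H = 6*(7/(-3) + 2/7) = 6*(7*(-1/3) + 2*(1/7)) = 6*(-7/3 + 2/7) = 6*(-43/21) = -86/7 ≈ -12.286)
T(m) = -86/7
K(j, f) = 14 - 17*j (K(j, f) = -17*j + 14 = 14 - 17*j)
(284 + K(-22, -3))/(481 + T(12)) = (284 + (14 - 17*(-22)))/(481 - 86/7) = (284 + (14 + 374))/(3281/7) = (284 + 388)*(7/3281) = 672*(7/3281) = 4704/3281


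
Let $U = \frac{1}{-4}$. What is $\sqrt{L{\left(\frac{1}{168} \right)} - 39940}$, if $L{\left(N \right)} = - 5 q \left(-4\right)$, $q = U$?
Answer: $i \sqrt{39945} \approx 199.86 i$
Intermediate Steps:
$U = - \frac{1}{4} \approx -0.25$
$q = - \frac{1}{4} \approx -0.25$
$L{\left(N \right)} = -5$ ($L{\left(N \right)} = \left(-5\right) \left(- \frac{1}{4}\right) \left(-4\right) = \frac{5}{4} \left(-4\right) = -5$)
$\sqrt{L{\left(\frac{1}{168} \right)} - 39940} = \sqrt{-5 - 39940} = \sqrt{-39945} = i \sqrt{39945}$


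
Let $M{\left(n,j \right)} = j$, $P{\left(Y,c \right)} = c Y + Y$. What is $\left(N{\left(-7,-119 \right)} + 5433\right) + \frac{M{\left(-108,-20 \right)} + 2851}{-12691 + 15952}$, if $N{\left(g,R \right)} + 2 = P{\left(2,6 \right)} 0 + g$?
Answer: $\frac{17690495}{3261} \approx 5424.9$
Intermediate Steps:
$P{\left(Y,c \right)} = Y + Y c$ ($P{\left(Y,c \right)} = Y c + Y = Y + Y c$)
$N{\left(g,R \right)} = -2 + g$ ($N{\left(g,R \right)} = -2 + \left(2 \left(1 + 6\right) 0 + g\right) = -2 + \left(2 \cdot 7 \cdot 0 + g\right) = -2 + \left(14 \cdot 0 + g\right) = -2 + \left(0 + g\right) = -2 + g$)
$\left(N{\left(-7,-119 \right)} + 5433\right) + \frac{M{\left(-108,-20 \right)} + 2851}{-12691 + 15952} = \left(\left(-2 - 7\right) + 5433\right) + \frac{-20 + 2851}{-12691 + 15952} = \left(-9 + 5433\right) + \frac{2831}{3261} = 5424 + 2831 \cdot \frac{1}{3261} = 5424 + \frac{2831}{3261} = \frac{17690495}{3261}$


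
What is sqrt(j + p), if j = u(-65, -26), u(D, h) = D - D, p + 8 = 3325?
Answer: sqrt(3317) ≈ 57.593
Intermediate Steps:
p = 3317 (p = -8 + 3325 = 3317)
u(D, h) = 0
j = 0
sqrt(j + p) = sqrt(0 + 3317) = sqrt(3317)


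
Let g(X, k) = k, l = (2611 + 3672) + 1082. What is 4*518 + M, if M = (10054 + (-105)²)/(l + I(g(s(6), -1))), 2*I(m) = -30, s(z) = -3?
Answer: 15250279/7350 ≈ 2074.9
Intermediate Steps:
l = 7365 (l = 6283 + 1082 = 7365)
I(m) = -15 (I(m) = (½)*(-30) = -15)
M = 21079/7350 (M = (10054 + (-105)²)/(7365 - 15) = (10054 + 11025)/7350 = 21079*(1/7350) = 21079/7350 ≈ 2.8679)
4*518 + M = 4*518 + 21079/7350 = 2072 + 21079/7350 = 15250279/7350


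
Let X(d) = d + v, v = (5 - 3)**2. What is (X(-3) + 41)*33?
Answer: 1386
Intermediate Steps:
v = 4 (v = 2**2 = 4)
X(d) = 4 + d (X(d) = d + 4 = 4 + d)
(X(-3) + 41)*33 = ((4 - 3) + 41)*33 = (1 + 41)*33 = 42*33 = 1386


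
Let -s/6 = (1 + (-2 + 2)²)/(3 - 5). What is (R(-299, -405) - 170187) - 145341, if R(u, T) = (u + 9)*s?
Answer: -316398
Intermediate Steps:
s = 3 (s = -6*(1 + (-2 + 2)²)/(3 - 5) = -6*(1 + 0²)/(-2) = -6*(1 + 0)*(-1)/2 = -6*(-1)/2 = -6*(-½) = 3)
R(u, T) = 27 + 3*u (R(u, T) = (u + 9)*3 = (9 + u)*3 = 27 + 3*u)
(R(-299, -405) - 170187) - 145341 = ((27 + 3*(-299)) - 170187) - 145341 = ((27 - 897) - 170187) - 145341 = (-870 - 170187) - 145341 = -171057 - 145341 = -316398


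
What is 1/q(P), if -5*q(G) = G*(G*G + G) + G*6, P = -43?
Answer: 5/77916 ≈ 6.4172e-5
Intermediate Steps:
q(G) = -6*G/5 - G*(G + G²)/5 (q(G) = -(G*(G*G + G) + G*6)/5 = -(G*(G² + G) + 6*G)/5 = -(G*(G + G²) + 6*G)/5 = -(6*G + G*(G + G²))/5 = -6*G/5 - G*(G + G²)/5)
1/q(P) = 1/(-⅕*(-43)*(6 - 43 + (-43)²)) = 1/(-⅕*(-43)*(6 - 43 + 1849)) = 1/(-⅕*(-43)*1812) = 1/(77916/5) = 5/77916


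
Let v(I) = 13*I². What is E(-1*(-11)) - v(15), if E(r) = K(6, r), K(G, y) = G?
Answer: -2919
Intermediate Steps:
E(r) = 6
E(-1*(-11)) - v(15) = 6 - 13*15² = 6 - 13*225 = 6 - 1*2925 = 6 - 2925 = -2919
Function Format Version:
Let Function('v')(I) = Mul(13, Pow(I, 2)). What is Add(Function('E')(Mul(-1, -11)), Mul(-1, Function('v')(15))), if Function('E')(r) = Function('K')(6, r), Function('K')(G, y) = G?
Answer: -2919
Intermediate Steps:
Function('E')(r) = 6
Add(Function('E')(Mul(-1, -11)), Mul(-1, Function('v')(15))) = Add(6, Mul(-1, Mul(13, Pow(15, 2)))) = Add(6, Mul(-1, Mul(13, 225))) = Add(6, Mul(-1, 2925)) = Add(6, -2925) = -2919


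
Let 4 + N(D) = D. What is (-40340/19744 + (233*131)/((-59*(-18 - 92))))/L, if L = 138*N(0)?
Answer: -42604939/8841560640 ≈ -0.0048187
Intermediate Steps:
N(D) = -4 + D
L = -552 (L = 138*(-4 + 0) = 138*(-4) = -552)
(-40340/19744 + (233*131)/((-59*(-18 - 92))))/L = (-40340/19744 + (233*131)/((-59*(-18 - 92))))/(-552) = (-40340*1/19744 + 30523/((-59*(-110))))*(-1/552) = (-10085/4936 + 30523/6490)*(-1/552) = (42604939/16017320)*(-1/552) = -42604939/8841560640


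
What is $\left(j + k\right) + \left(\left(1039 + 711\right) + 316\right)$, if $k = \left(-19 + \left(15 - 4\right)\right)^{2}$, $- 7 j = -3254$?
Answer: $\frac{18164}{7} \approx 2594.9$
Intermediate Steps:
$j = \frac{3254}{7}$ ($j = \left(- \frac{1}{7}\right) \left(-3254\right) = \frac{3254}{7} \approx 464.86$)
$k = 64$ ($k = \left(-19 + 11\right)^{2} = \left(-8\right)^{2} = 64$)
$\left(j + k\right) + \left(\left(1039 + 711\right) + 316\right) = \left(\frac{3254}{7} + 64\right) + \left(\left(1039 + 711\right) + 316\right) = \frac{3702}{7} + \left(1750 + 316\right) = \frac{3702}{7} + 2066 = \frac{18164}{7}$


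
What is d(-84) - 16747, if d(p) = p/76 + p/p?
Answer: -318195/19 ≈ -16747.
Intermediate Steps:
d(p) = 1 + p/76 (d(p) = p*(1/76) + 1 = p/76 + 1 = 1 + p/76)
d(-84) - 16747 = (1 + (1/76)*(-84)) - 16747 = (1 - 21/19) - 16747 = -2/19 - 16747 = -318195/19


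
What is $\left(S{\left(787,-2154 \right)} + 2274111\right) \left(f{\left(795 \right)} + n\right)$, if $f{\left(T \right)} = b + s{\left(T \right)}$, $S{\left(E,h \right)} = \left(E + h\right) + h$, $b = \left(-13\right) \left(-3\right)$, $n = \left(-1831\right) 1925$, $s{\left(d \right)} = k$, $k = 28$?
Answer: $-8002939678720$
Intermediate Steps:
$s{\left(d \right)} = 28$
$n = -3524675$
$b = 39$
$S{\left(E,h \right)} = E + 2 h$
$f{\left(T \right)} = 67$ ($f{\left(T \right)} = 39 + 28 = 67$)
$\left(S{\left(787,-2154 \right)} + 2274111\right) \left(f{\left(795 \right)} + n\right) = \left(\left(787 + 2 \left(-2154\right)\right) + 2274111\right) \left(67 - 3524675\right) = \left(\left(787 - 4308\right) + 2274111\right) \left(-3524608\right) = \left(-3521 + 2274111\right) \left(-3524608\right) = 2270590 \left(-3524608\right) = -8002939678720$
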